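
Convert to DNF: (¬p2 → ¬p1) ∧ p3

(¬p2 → ¬p1) ∧ p3
≡ (¬¬p2 ∨ ¬p1) ∧ p3   (eliminate →)
≡ (p2 ∨ ¬p1) ∧ p3   (double negation)
≡ (p2 ∧ p3) ∨ (¬p1 ∧ p3)   (distribute ∧ over ∨)

(p2 ∧ p3) ∨ (¬p1 ∧ p3)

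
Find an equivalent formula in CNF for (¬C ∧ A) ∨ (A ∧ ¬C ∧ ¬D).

¬C ∧ A

(¬C ∧ A) ∨ (A ∧ ¬C ∧ ¬D)
= (¬C ∨ A) ∧ (¬C ∨ ¬C) ∧ (¬C ∨ ¬D) ∧ (A ∨ A) ∧ (A ∨ ¬C) ∧ (A ∨ ¬D)   [distribute ∨ over ∧]
= ¬C ∧ A   [simplify]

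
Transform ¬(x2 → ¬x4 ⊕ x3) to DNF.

¬(x2 → ¬x4 ⊕ x3)
≡ ¬(¬x2 ∨ (¬x4 ⊕ x3))   (eliminate →)
≡ ¬(¬x2 ∨ ¬x4 ∧ ¬x3 ∨ ¬¬x4 ∧ x3)   (expand ⊕)
≡ ¬¬x2 ∧ ¬(¬x4 ∧ ¬x3) ∧ ¬(¬¬x4 ∧ x3)   (De Morgan)
≡ x2 ∧ ¬(¬x4 ∧ ¬x3) ∧ ¬(¬¬x4 ∧ x3)   (double negation)
≡ x2 ∧ (¬¬x4 ∨ ¬¬x3) ∧ ¬(¬¬x4 ∧ x3)   (De Morgan)
≡ x2 ∧ (x4 ∨ ¬¬x3) ∧ ¬(¬¬x4 ∧ x3)   (double negation)
≡ x2 ∧ (x4 ∨ x3) ∧ ¬(¬¬x4 ∧ x3)   (double negation)
≡ x2 ∧ (x4 ∨ x3) ∧ (¬¬¬x4 ∨ ¬x3)   (De Morgan)
≡ x2 ∧ (x4 ∨ x3) ∧ (¬x4 ∨ ¬x3)   (double negation)
≡ x2 ∧ x4 ∧ ¬x4 ∨ x2 ∧ x4 ∧ ¬x3 ∨ x2 ∧ x3 ∧ ¬x4 ∨ x2 ∧ x3 ∧ ¬x3   (distribute ∧ over ∨)
≡ x2 ∧ x4 ∧ ¬x3 ∨ x2 ∧ x3 ∧ ¬x4   (simplify)

x2 ∧ x4 ∧ ¬x3 ∨ x2 ∧ x3 ∧ ¬x4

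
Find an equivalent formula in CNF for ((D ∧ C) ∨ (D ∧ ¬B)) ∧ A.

((D ∧ C) ∨ (D ∧ ¬B)) ∧ A
= (D ∨ D) ∧ (D ∨ ¬B) ∧ (C ∨ D) ∧ (C ∨ ¬B) ∧ A   — distribute ∨ over ∧
= D ∧ (C ∨ ¬B) ∧ A   — simplify

D ∧ (C ∨ ¬B) ∧ A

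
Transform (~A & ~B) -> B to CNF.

(~A & ~B) -> B
= ~(~A & ~B) | B   (eliminate ->)
= ~~A | ~~B | B   (De Morgan)
= A | ~~B | B   (double negation)
= A | B | B   (double negation)
= A | B   (simplify)

A | B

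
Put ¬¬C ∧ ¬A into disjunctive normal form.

¬¬C ∧ ¬A
= C ∧ ¬A   [double negation]

C ∧ ¬A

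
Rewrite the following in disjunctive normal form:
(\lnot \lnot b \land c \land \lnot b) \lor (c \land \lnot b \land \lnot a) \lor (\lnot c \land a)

(c \land \lnot b \land \lnot a) \lor (\lnot c \land a)

(\lnot \lnot b \land c \land \lnot b) \lor (c \land \lnot b \land \lnot a) \lor (\lnot c \land a)
≡ (b \land c \land \lnot b) \lor (c \land \lnot b \land \lnot a) \lor (\lnot c \land a)   — double negation
≡ (c \land \lnot b \land \lnot a) \lor (\lnot c \land a)   — simplify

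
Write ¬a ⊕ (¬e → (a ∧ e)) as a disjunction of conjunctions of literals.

¬a ⊕ (¬e → (a ∧ e))
⇔ (¬a ∧ ¬(¬e → (a ∧ e))) ∨ (¬¬a ∧ (¬e → (a ∧ e)))   [expand ⊕]
⇔ (¬a ∧ ¬(¬¬e ∨ (a ∧ e))) ∨ (¬¬a ∧ (¬e → (a ∧ e)))   [eliminate →]
⇔ (¬a ∧ ¬(¬¬e ∨ (a ∧ e))) ∨ (¬¬a ∧ (¬¬e ∨ (a ∧ e)))   [eliminate →]
⇔ (¬a ∧ ¬¬¬e ∧ ¬(a ∧ e)) ∨ (¬¬a ∧ (¬¬e ∨ (a ∧ e)))   [De Morgan]
⇔ (¬a ∧ ¬e ∧ ¬(a ∧ e)) ∨ (¬¬a ∧ (¬¬e ∨ (a ∧ e)))   [double negation]
⇔ (¬a ∧ ¬e ∧ (¬a ∨ ¬e)) ∨ (¬¬a ∧ (¬¬e ∨ (a ∧ e)))   [De Morgan]
⇔ (¬a ∧ ¬e ∧ (¬a ∨ ¬e)) ∨ (a ∧ (¬¬e ∨ (a ∧ e)))   [double negation]
⇔ (¬a ∧ ¬e ∧ (¬a ∨ ¬e)) ∨ (a ∧ (e ∨ (a ∧ e)))   [double negation]
⇔ (¬a ∧ ¬e ∧ ¬a) ∨ (¬a ∧ ¬e ∧ ¬e) ∨ (a ∧ e) ∨ (a ∧ a ∧ e)   [distribute ∧ over ∨]
⇔ (¬a ∧ ¬e) ∨ (a ∧ e)   [simplify]

(¬a ∧ ¬e) ∨ (a ∧ e)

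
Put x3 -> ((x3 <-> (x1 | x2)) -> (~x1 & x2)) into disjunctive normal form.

x3 -> ((x3 <-> (x1 | x2)) -> (~x1 & x2))
≡ ~x3 | ((x3 <-> (x1 | x2)) -> (~x1 & x2))   — eliminate ->
≡ ~x3 | ~(x3 <-> (x1 | x2)) | (~x1 & x2)   — eliminate ->
≡ ~x3 | ~((x3 -> (x1 | x2)) & ((x1 | x2) -> x3)) | (~x1 & x2)   — eliminate <->
≡ ~x3 | ~((~x3 | x1 | x2) & ((x1 | x2) -> x3)) | (~x1 & x2)   — eliminate ->
≡ ~x3 | ~((~x3 | x1 | x2) & (~(x1 | x2) | x3)) | (~x1 & x2)   — eliminate ->
≡ ~x3 | ~(~x3 | x1 | x2) | ~(~(x1 | x2) | x3) | (~x1 & x2)   — De Morgan
≡ ~x3 | (~~x3 & ~x1 & ~x2) | ~(~(x1 | x2) | x3) | (~x1 & x2)   — De Morgan
≡ ~x3 | (x3 & ~x1 & ~x2) | ~(~(x1 | x2) | x3) | (~x1 & x2)   — double negation
≡ ~x3 | (x3 & ~x1 & ~x2) | (~~(x1 | x2) & ~x3) | (~x1 & x2)   — De Morgan
≡ ~x3 | (x3 & ~x1 & ~x2) | ((x1 | x2) & ~x3) | (~x1 & x2)   — double negation
≡ ~x3 | (x3 & ~x1 & ~x2) | (x1 & ~x3) | (x2 & ~x3) | (~x1 & x2)   — distribute & over |
≡ ~x3 | (x3 & ~x1 & ~x2) | (~x1 & x2)   — simplify

~x3 | (x3 & ~x1 & ~x2) | (~x1 & x2)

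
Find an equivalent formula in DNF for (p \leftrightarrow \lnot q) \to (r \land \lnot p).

(p \leftrightarrow \lnot q) \to (r \land \lnot p)
= \lnot (p \leftrightarrow \lnot q) \lor (r \land \lnot p)   [eliminate \to]
= \lnot ((p \to \lnot q) \land (\lnot q \to p)) \lor (r \land \lnot p)   [eliminate \leftrightarrow]
= \lnot ((\lnot p \lor \lnot q) \land (\lnot q \to p)) \lor (r \land \lnot p)   [eliminate \to]
= \lnot ((\lnot p \lor \lnot q) \land (\lnot \lnot q \lor p)) \lor (r \land \lnot p)   [eliminate \to]
= \lnot (\lnot p \lor \lnot q) \lor \lnot (\lnot \lnot q \lor p) \lor (r \land \lnot p)   [De Morgan]
= (\lnot \lnot p \land \lnot \lnot q) \lor \lnot (\lnot \lnot q \lor p) \lor (r \land \lnot p)   [De Morgan]
= (p \land \lnot \lnot q) \lor \lnot (\lnot \lnot q \lor p) \lor (r \land \lnot p)   [double negation]
= (p \land q) \lor \lnot (\lnot \lnot q \lor p) \lor (r \land \lnot p)   [double negation]
= (p \land q) \lor (\lnot \lnot \lnot q \land \lnot p) \lor (r \land \lnot p)   [De Morgan]
= (p \land q) \lor (\lnot q \land \lnot p) \lor (r \land \lnot p)   [double negation]

(p \land q) \lor (\lnot q \land \lnot p) \lor (r \land \lnot p)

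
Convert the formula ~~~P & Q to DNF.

~P & Q

~~~P & Q
≡ ~P & Q   (double negation)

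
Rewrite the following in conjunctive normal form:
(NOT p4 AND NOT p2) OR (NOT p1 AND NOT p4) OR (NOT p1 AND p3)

(NOT p4 AND NOT p2) OR (NOT p1 AND NOT p4) OR (NOT p1 AND p3)
⇔ (NOT p4 OR NOT p1 OR NOT p1) AND (NOT p4 OR NOT p1 OR p3) AND (NOT p4 OR NOT p4 OR NOT p1) AND (NOT p4 OR NOT p4 OR p3) AND (NOT p2 OR NOT p1 OR NOT p1) AND (NOT p2 OR NOT p1 OR p3) AND (NOT p2 OR NOT p4 OR NOT p1) AND (NOT p2 OR NOT p4 OR p3)   [distribute OR over AND]
⇔ (NOT p4 OR NOT p1) AND (NOT p4 OR p3) AND (NOT p2 OR NOT p1)   [simplify]

(NOT p4 OR NOT p1) AND (NOT p4 OR p3) AND (NOT p2 OR NOT p1)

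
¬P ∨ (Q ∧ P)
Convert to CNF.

¬P ∨ Q

¬P ∨ (Q ∧ P)
≡ (¬P ∨ Q) ∧ (¬P ∨ P)   [distribute ∨ over ∧]
≡ ¬P ∨ Q   [simplify]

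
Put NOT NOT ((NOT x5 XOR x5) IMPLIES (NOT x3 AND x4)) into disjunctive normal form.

NOT x3 AND x4

NOT NOT ((NOT x5 XOR x5) IMPLIES (NOT x3 AND x4))
⇔ NOT NOT (NOT (NOT x5 XOR x5) OR (NOT x3 AND x4))   — eliminate IMPLIES
⇔ NOT NOT (NOT ((NOT x5 AND NOT x5) OR (NOT NOT x5 AND x5)) OR (NOT x3 AND x4))   — expand XOR
⇔ NOT ((NOT x5 AND NOT x5) OR (NOT NOT x5 AND x5)) OR (NOT x3 AND x4)   — double negation
⇔ (NOT (NOT x5 AND NOT x5) AND NOT (NOT NOT x5 AND x5)) OR (NOT x3 AND x4)   — De Morgan
⇔ ((NOT NOT x5 OR NOT NOT x5) AND NOT (NOT NOT x5 AND x5)) OR (NOT x3 AND x4)   — De Morgan
⇔ ((x5 OR NOT NOT x5) AND NOT (NOT NOT x5 AND x5)) OR (NOT x3 AND x4)   — double negation
⇔ ((x5 OR x5) AND NOT (NOT NOT x5 AND x5)) OR (NOT x3 AND x4)   — double negation
⇔ ((x5 OR x5) AND (NOT NOT NOT x5 OR NOT x5)) OR (NOT x3 AND x4)   — De Morgan
⇔ ((x5 OR x5) AND (NOT x5 OR NOT x5)) OR (NOT x3 AND x4)   — double negation
⇔ (x5 AND NOT x5) OR (x5 AND NOT x5) OR (x5 AND NOT x5) OR (x5 AND NOT x5) OR (NOT x3 AND x4)   — distribute AND over OR
⇔ NOT x3 AND x4   — simplify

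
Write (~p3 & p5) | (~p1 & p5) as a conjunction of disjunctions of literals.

(~p3 & p5) | (~p1 & p5)
≡ (~p3 | ~p1) & (~p3 | p5) & (p5 | ~p1) & (p5 | p5)   [distribute | over &]
≡ (~p3 | ~p1) & p5   [simplify]

(~p3 | ~p1) & p5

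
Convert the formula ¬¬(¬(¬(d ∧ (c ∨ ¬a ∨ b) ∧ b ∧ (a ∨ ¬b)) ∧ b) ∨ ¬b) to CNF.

(d ∨ ¬b) ∧ (a ∨ ¬b)

¬¬(¬(¬(d ∧ (c ∨ ¬a ∨ b) ∧ b ∧ (a ∨ ¬b)) ∧ b) ∨ ¬b)
≡ ¬(¬(d ∧ (c ∨ ¬a ∨ b) ∧ b ∧ (a ∨ ¬b)) ∧ b) ∨ ¬b   — double negation
≡ ¬¬(d ∧ (c ∨ ¬a ∨ b) ∧ b ∧ (a ∨ ¬b)) ∨ ¬b ∨ ¬b   — De Morgan
≡ (d ∧ (c ∨ ¬a ∨ b) ∧ b ∧ (a ∨ ¬b)) ∨ ¬b ∨ ¬b   — double negation
≡ (d ∨ ¬b ∨ ¬b) ∧ (c ∨ ¬a ∨ b ∨ ¬b ∨ ¬b) ∧ (b ∨ ¬b ∨ ¬b) ∧ (a ∨ ¬b ∨ ¬b ∨ ¬b)   — distribute ∨ over ∧
≡ (d ∨ ¬b) ∧ (a ∨ ¬b)   — simplify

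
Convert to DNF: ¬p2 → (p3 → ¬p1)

p2 ∨ ¬p3 ∨ ¬p1

¬p2 → (p3 → ¬p1)
≡ ¬¬p2 ∨ (p3 → ¬p1)   [eliminate →]
≡ ¬¬p2 ∨ ¬p3 ∨ ¬p1   [eliminate →]
≡ p2 ∨ ¬p3 ∨ ¬p1   [double negation]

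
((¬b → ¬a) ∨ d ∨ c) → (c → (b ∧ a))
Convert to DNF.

¬c ∨ (b ∧ a)

((¬b → ¬a) ∨ d ∨ c) → (c → (b ∧ a))
⇔ ¬((¬b → ¬a) ∨ d ∨ c) ∨ (c → (b ∧ a))
⇔ ¬(¬¬b ∨ ¬a ∨ d ∨ c) ∨ (c → (b ∧ a))
⇔ ¬(¬¬b ∨ ¬a ∨ d ∨ c) ∨ ¬c ∨ (b ∧ a)
⇔ (¬¬¬b ∧ ¬¬a ∧ ¬d ∧ ¬c) ∨ ¬c ∨ (b ∧ a)
⇔ (¬b ∧ ¬¬a ∧ ¬d ∧ ¬c) ∨ ¬c ∨ (b ∧ a)
⇔ (¬b ∧ a ∧ ¬d ∧ ¬c) ∨ ¬c ∨ (b ∧ a)
⇔ ¬c ∨ (b ∧ a)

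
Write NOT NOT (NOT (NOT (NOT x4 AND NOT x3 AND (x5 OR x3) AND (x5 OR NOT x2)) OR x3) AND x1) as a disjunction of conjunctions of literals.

NOT NOT (NOT (NOT (NOT x4 AND NOT x3 AND (x5 OR x3) AND (x5 OR NOT x2)) OR x3) AND x1)
⇔ NOT (NOT (NOT x4 AND NOT x3 AND (x5 OR x3) AND (x5 OR NOT x2)) OR x3) AND x1   (double negation)
⇔ NOT NOT (NOT x4 AND NOT x3 AND (x5 OR x3) AND (x5 OR NOT x2)) AND NOT x3 AND x1   (De Morgan)
⇔ NOT x4 AND NOT x3 AND (x5 OR x3) AND (x5 OR NOT x2) AND NOT x3 AND x1   (double negation)
⇔ (NOT x4 AND NOT x3 AND x5 AND x5 AND NOT x3 AND x1) OR (NOT x4 AND NOT x3 AND x5 AND NOT x2 AND NOT x3 AND x1) OR (NOT x4 AND NOT x3 AND x3 AND x5 AND NOT x3 AND x1) OR (NOT x4 AND NOT x3 AND x3 AND NOT x2 AND NOT x3 AND x1)   (distribute AND over OR)
⇔ NOT x4 AND NOT x3 AND x5 AND x1   (simplify)

NOT x4 AND NOT x3 AND x5 AND x1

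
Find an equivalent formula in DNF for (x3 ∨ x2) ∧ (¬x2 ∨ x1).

(x3 ∧ ¬x2) ∨ (x3 ∧ x1) ∨ (x2 ∧ x1)

(x3 ∨ x2) ∧ (¬x2 ∨ x1)
≡ (x3 ∧ ¬x2) ∨ (x3 ∧ x1) ∨ (x2 ∧ ¬x2) ∨ (x2 ∧ x1)   [distribute ∧ over ∨]
≡ (x3 ∧ ¬x2) ∨ (x3 ∧ x1) ∨ (x2 ∧ x1)   [simplify]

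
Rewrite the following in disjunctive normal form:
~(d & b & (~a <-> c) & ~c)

~d | ~b | (~a & ~c) | c

~(d & b & (~a <-> c) & ~c)
≡ ~(d & b & (~a -> c) & (c -> ~a) & ~c)
≡ ~(d & b & (~~a | c) & (c -> ~a) & ~c)
≡ ~(d & b & (~~a | c) & (~c | ~a) & ~c)
≡ ~d | ~b | ~(~~a | c) | ~(~c | ~a) | ~~c
≡ ~d | ~b | (~~~a & ~c) | ~(~c | ~a) | ~~c
≡ ~d | ~b | (~a & ~c) | ~(~c | ~a) | ~~c
≡ ~d | ~b | (~a & ~c) | (~~c & ~~a) | ~~c
≡ ~d | ~b | (~a & ~c) | (c & ~~a) | ~~c
≡ ~d | ~b | (~a & ~c) | (c & a) | ~~c
≡ ~d | ~b | (~a & ~c) | (c & a) | c
≡ ~d | ~b | (~a & ~c) | c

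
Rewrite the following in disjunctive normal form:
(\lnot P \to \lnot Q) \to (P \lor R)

(\lnot P \to \lnot Q) \to (P \lor R)
≡ \lnot (\lnot P \to \lnot Q) \lor P \lor R
≡ \lnot (\lnot \lnot P \lor \lnot Q) \lor P \lor R
≡ (\lnot \lnot \lnot P \land \lnot \lnot Q) \lor P \lor R
≡ (\lnot P \land \lnot \lnot Q) \lor P \lor R
≡ (\lnot P \land Q) \lor P \lor R

(\lnot P \land Q) \lor P \lor R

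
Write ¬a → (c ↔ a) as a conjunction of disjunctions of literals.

a ∨ ¬c

¬a → (c ↔ a)
⇔ ¬¬a ∨ (c ↔ a)   — eliminate →
⇔ ¬¬a ∨ ((c → a) ∧ (a → c))   — eliminate ↔
⇔ ¬¬a ∨ ((¬c ∨ a) ∧ (a → c))   — eliminate →
⇔ ¬¬a ∨ ((¬c ∨ a) ∧ (¬a ∨ c))   — eliminate →
⇔ a ∨ ((¬c ∨ a) ∧ (¬a ∨ c))   — double negation
⇔ (a ∨ ¬c ∨ a) ∧ (a ∨ ¬a ∨ c)   — distribute ∨ over ∧
⇔ a ∨ ¬c   — simplify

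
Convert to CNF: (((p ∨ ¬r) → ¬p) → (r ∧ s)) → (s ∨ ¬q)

(((p ∨ ¬r) → ¬p) → (r ∧ s)) → (s ∨ ¬q)
⇔ ¬(((p ∨ ¬r) → ¬p) → (r ∧ s)) ∨ s ∨ ¬q   [eliminate →]
⇔ ¬(¬((p ∨ ¬r) → ¬p) ∨ (r ∧ s)) ∨ s ∨ ¬q   [eliminate →]
⇔ ¬(¬(¬(p ∨ ¬r) ∨ ¬p) ∨ (r ∧ s)) ∨ s ∨ ¬q   [eliminate →]
⇔ (¬¬(¬(p ∨ ¬r) ∨ ¬p) ∧ ¬(r ∧ s)) ∨ s ∨ ¬q   [De Morgan]
⇔ ((¬(p ∨ ¬r) ∨ ¬p) ∧ ¬(r ∧ s)) ∨ s ∨ ¬q   [double negation]
⇔ (((¬p ∧ ¬¬r) ∨ ¬p) ∧ ¬(r ∧ s)) ∨ s ∨ ¬q   [De Morgan]
⇔ (((¬p ∧ r) ∨ ¬p) ∧ ¬(r ∧ s)) ∨ s ∨ ¬q   [double negation]
⇔ (((¬p ∧ r) ∨ ¬p) ∧ (¬r ∨ ¬s)) ∨ s ∨ ¬q   [De Morgan]
⇔ (¬p ∨ ¬p ∨ s ∨ ¬q) ∧ (r ∨ ¬p ∨ s ∨ ¬q) ∧ (¬r ∨ ¬s ∨ s ∨ ¬q)   [distribute ∨ over ∧]
⇔ ¬p ∨ s ∨ ¬q   [simplify]

¬p ∨ s ∨ ¬q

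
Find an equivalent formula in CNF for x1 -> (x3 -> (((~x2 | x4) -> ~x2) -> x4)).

x1 -> (x3 -> (((~x2 | x4) -> ~x2) -> x4))
= ~x1 | (x3 -> (((~x2 | x4) -> ~x2) -> x4))   — eliminate ->
= ~x1 | ~x3 | (((~x2 | x4) -> ~x2) -> x4)   — eliminate ->
= ~x1 | ~x3 | ~((~x2 | x4) -> ~x2) | x4   — eliminate ->
= ~x1 | ~x3 | ~(~(~x2 | x4) | ~x2) | x4   — eliminate ->
= ~x1 | ~x3 | (~~(~x2 | x4) & ~~x2) | x4   — De Morgan
= ~x1 | ~x3 | ((~x2 | x4) & ~~x2) | x4   — double negation
= ~x1 | ~x3 | ((~x2 | x4) & x2) | x4   — double negation
= (~x1 | ~x3 | ~x2 | x4 | x4) & (~x1 | ~x3 | x2 | x4)   — distribute | over &
= (~x1 | ~x3 | ~x2 | x4) & (~x1 | ~x3 | x2 | x4)   — simplify

(~x1 | ~x3 | ~x2 | x4) & (~x1 | ~x3 | x2 | x4)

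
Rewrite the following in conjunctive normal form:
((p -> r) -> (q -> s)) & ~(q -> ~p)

(~r | ~q | s) & q & p

((p -> r) -> (q -> s)) & ~(q -> ~p)
⇔ (~(p -> r) | (q -> s)) & ~(q -> ~p)   — eliminate ->
⇔ (~(~p | r) | (q -> s)) & ~(q -> ~p)   — eliminate ->
⇔ (~(~p | r) | ~q | s) & ~(q -> ~p)   — eliminate ->
⇔ (~(~p | r) | ~q | s) & ~(~q | ~p)   — eliminate ->
⇔ ((~~p & ~r) | ~q | s) & ~(~q | ~p)   — De Morgan
⇔ ((p & ~r) | ~q | s) & ~(~q | ~p)   — double negation
⇔ ((p & ~r) | ~q | s) & ~~q & ~~p   — De Morgan
⇔ ((p & ~r) | ~q | s) & q & ~~p   — double negation
⇔ ((p & ~r) | ~q | s) & q & p   — double negation
⇔ (p | ~q | s) & (~r | ~q | s) & q & p   — distribute | over &
⇔ (~r | ~q | s) & q & p   — simplify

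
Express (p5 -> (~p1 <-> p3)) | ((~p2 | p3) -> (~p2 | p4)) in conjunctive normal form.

~p5 | ~p3 | ~p1 | ~p2 | p4

(p5 -> (~p1 <-> p3)) | ((~p2 | p3) -> (~p2 | p4))
⇔ ~p5 | (~p1 <-> p3) | ((~p2 | p3) -> (~p2 | p4))   — eliminate ->
⇔ ~p5 | ((~p1 -> p3) & (p3 -> ~p1)) | ((~p2 | p3) -> (~p2 | p4))   — eliminate <->
⇔ ~p5 | ((~~p1 | p3) & (p3 -> ~p1)) | ((~p2 | p3) -> (~p2 | p4))   — eliminate ->
⇔ ~p5 | ((~~p1 | p3) & (~p3 | ~p1)) | ((~p2 | p3) -> (~p2 | p4))   — eliminate ->
⇔ ~p5 | ((~~p1 | p3) & (~p3 | ~p1)) | ~(~p2 | p3) | ~p2 | p4   — eliminate ->
⇔ ~p5 | ((p1 | p3) & (~p3 | ~p1)) | ~(~p2 | p3) | ~p2 | p4   — double negation
⇔ ~p5 | ((p1 | p3) & (~p3 | ~p1)) | (~~p2 & ~p3) | ~p2 | p4   — De Morgan
⇔ ~p5 | ((p1 | p3) & (~p3 | ~p1)) | (p2 & ~p3) | ~p2 | p4   — double negation
⇔ (~p5 | p1 | p3 | p2 | ~p2 | p4) & (~p5 | p1 | p3 | ~p3 | ~p2 | p4) & (~p5 | ~p3 | ~p1 | p2 | ~p2 | p4) & (~p5 | ~p3 | ~p1 | ~p3 | ~p2 | p4)   — distribute | over &
⇔ ~p5 | ~p3 | ~p1 | ~p2 | p4   — simplify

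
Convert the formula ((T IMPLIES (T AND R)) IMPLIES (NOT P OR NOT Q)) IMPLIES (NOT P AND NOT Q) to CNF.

(NOT T OR R OR NOT P) AND (NOT T OR R OR NOT Q) AND (P OR NOT Q) AND (Q OR NOT P)

((T IMPLIES (T AND R)) IMPLIES (NOT P OR NOT Q)) IMPLIES (NOT P AND NOT Q)
⇔ NOT ((T IMPLIES (T AND R)) IMPLIES (NOT P OR NOT Q)) OR (NOT P AND NOT Q)   (eliminate IMPLIES)
⇔ NOT (NOT (T IMPLIES (T AND R)) OR NOT P OR NOT Q) OR (NOT P AND NOT Q)   (eliminate IMPLIES)
⇔ NOT (NOT (NOT T OR (T AND R)) OR NOT P OR NOT Q) OR (NOT P AND NOT Q)   (eliminate IMPLIES)
⇔ (NOT NOT (NOT T OR (T AND R)) AND NOT NOT P AND NOT NOT Q) OR (NOT P AND NOT Q)   (De Morgan)
⇔ ((NOT T OR (T AND R)) AND NOT NOT P AND NOT NOT Q) OR (NOT P AND NOT Q)   (double negation)
⇔ ((NOT T OR (T AND R)) AND P AND NOT NOT Q) OR (NOT P AND NOT Q)   (double negation)
⇔ ((NOT T OR (T AND R)) AND P AND Q) OR (NOT P AND NOT Q)   (double negation)
⇔ (NOT T OR T OR NOT P) AND (NOT T OR T OR NOT Q) AND (NOT T OR R OR NOT P) AND (NOT T OR R OR NOT Q) AND (P OR NOT P) AND (P OR NOT Q) AND (Q OR NOT P) AND (Q OR NOT Q)   (distribute OR over AND)
⇔ (NOT T OR R OR NOT P) AND (NOT T OR R OR NOT Q) AND (P OR NOT Q) AND (Q OR NOT P)   (simplify)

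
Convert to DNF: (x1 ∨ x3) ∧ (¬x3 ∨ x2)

(x1 ∧ ¬x3) ∨ (x1 ∧ x2) ∨ (x3 ∧ x2)

(x1 ∨ x3) ∧ (¬x3 ∨ x2)
≡ (x1 ∧ ¬x3) ∨ (x1 ∧ x2) ∨ (x3 ∧ ¬x3) ∨ (x3 ∧ x2)   [distribute ∧ over ∨]
≡ (x1 ∧ ¬x3) ∨ (x1 ∧ x2) ∨ (x3 ∧ x2)   [simplify]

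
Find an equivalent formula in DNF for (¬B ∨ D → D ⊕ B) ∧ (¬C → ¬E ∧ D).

(¬B ∨ D → D ⊕ B) ∧ (¬C → ¬E ∧ D)
= (¬(¬B ∨ D) ∨ (D ⊕ B)) ∧ (¬C → ¬E ∧ D)   (eliminate →)
= (¬(¬B ∨ D) ∨ D ∧ ¬B ∨ ¬D ∧ B) ∧ (¬C → ¬E ∧ D)   (expand ⊕)
= (¬(¬B ∨ D) ∨ D ∧ ¬B ∨ ¬D ∧ B) ∧ (¬¬C ∨ ¬E ∧ D)   (eliminate →)
= (¬¬B ∧ ¬D ∨ D ∧ ¬B ∨ ¬D ∧ B) ∧ (¬¬C ∨ ¬E ∧ D)   (De Morgan)
= (B ∧ ¬D ∨ D ∧ ¬B ∨ ¬D ∧ B) ∧ (¬¬C ∨ ¬E ∧ D)   (double negation)
= (B ∧ ¬D ∨ D ∧ ¬B ∨ ¬D ∧ B) ∧ (C ∨ ¬E ∧ D)   (double negation)
= B ∧ ¬D ∧ C ∨ B ∧ ¬D ∧ ¬E ∧ D ∨ D ∧ ¬B ∧ C ∨ D ∧ ¬B ∧ ¬E ∧ D ∨ ¬D ∧ B ∧ C ∨ ¬D ∧ B ∧ ¬E ∧ D   (distribute ∧ over ∨)
= B ∧ ¬D ∧ C ∨ D ∧ ¬B ∧ C ∨ D ∧ ¬B ∧ ¬E   (simplify)

B ∧ ¬D ∧ C ∨ D ∧ ¬B ∧ C ∨ D ∧ ¬B ∧ ¬E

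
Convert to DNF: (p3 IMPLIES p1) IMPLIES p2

(p3 IMPLIES p1) IMPLIES p2
= NOT (p3 IMPLIES p1) OR p2   [eliminate IMPLIES]
= NOT (NOT p3 OR p1) OR p2   [eliminate IMPLIES]
= (NOT NOT p3 AND NOT p1) OR p2   [De Morgan]
= (p3 AND NOT p1) OR p2   [double negation]

(p3 AND NOT p1) OR p2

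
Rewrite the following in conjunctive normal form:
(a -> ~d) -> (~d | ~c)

(a -> ~d) -> (~d | ~c)
≡ ~(a -> ~d) | ~d | ~c
≡ ~(~a | ~d) | ~d | ~c
≡ (~~a & ~~d) | ~d | ~c
≡ (a & ~~d) | ~d | ~c
≡ (a & d) | ~d | ~c
≡ (a | ~d | ~c) & (d | ~d | ~c)
≡ a | ~d | ~c

a | ~d | ~c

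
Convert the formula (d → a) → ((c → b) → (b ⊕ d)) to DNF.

(d → a) → ((c → b) → (b ⊕ d))
≡ ¬(d → a) ∨ ((c → b) → (b ⊕ d))   — eliminate →
≡ ¬(¬d ∨ a) ∨ ((c → b) → (b ⊕ d))   — eliminate →
≡ ¬(¬d ∨ a) ∨ ¬(c → b) ∨ (b ⊕ d)   — eliminate →
≡ ¬(¬d ∨ a) ∨ ¬(¬c ∨ b) ∨ (b ⊕ d)   — eliminate →
≡ ¬(¬d ∨ a) ∨ ¬(¬c ∨ b) ∨ (b ∧ ¬d) ∨ (¬b ∧ d)   — expand ⊕
≡ (¬¬d ∧ ¬a) ∨ ¬(¬c ∨ b) ∨ (b ∧ ¬d) ∨ (¬b ∧ d)   — De Morgan
≡ (d ∧ ¬a) ∨ ¬(¬c ∨ b) ∨ (b ∧ ¬d) ∨ (¬b ∧ d)   — double negation
≡ (d ∧ ¬a) ∨ (¬¬c ∧ ¬b) ∨ (b ∧ ¬d) ∨ (¬b ∧ d)   — De Morgan
≡ (d ∧ ¬a) ∨ (c ∧ ¬b) ∨ (b ∧ ¬d) ∨ (¬b ∧ d)   — double negation

(d ∧ ¬a) ∨ (c ∧ ¬b) ∨ (b ∧ ¬d) ∨ (¬b ∧ d)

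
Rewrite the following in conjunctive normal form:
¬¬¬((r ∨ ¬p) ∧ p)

¬¬¬((r ∨ ¬p) ∧ p)
⇔ ¬((r ∨ ¬p) ∧ p)   (double negation)
⇔ ¬(r ∨ ¬p) ∨ ¬p   (De Morgan)
⇔ (¬r ∧ ¬¬p) ∨ ¬p   (De Morgan)
⇔ (¬r ∧ p) ∨ ¬p   (double negation)
⇔ (¬r ∨ ¬p) ∧ (p ∨ ¬p)   (distribute ∨ over ∧)
⇔ ¬r ∨ ¬p   (simplify)

¬r ∨ ¬p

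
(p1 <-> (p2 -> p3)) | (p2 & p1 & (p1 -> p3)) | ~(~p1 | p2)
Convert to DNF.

(p1 <-> (p2 -> p3)) | (p2 & p1 & (p1 -> p3)) | ~(~p1 | p2)
≡ ((p1 -> (p2 -> p3)) & ((p2 -> p3) -> p1)) | (p2 & p1 & (p1 -> p3)) | ~(~p1 | p2)   [eliminate <->]
≡ ((~p1 | (p2 -> p3)) & ((p2 -> p3) -> p1)) | (p2 & p1 & (p1 -> p3)) | ~(~p1 | p2)   [eliminate ->]
≡ ((~p1 | ~p2 | p3) & ((p2 -> p3) -> p1)) | (p2 & p1 & (p1 -> p3)) | ~(~p1 | p2)   [eliminate ->]
≡ ((~p1 | ~p2 | p3) & (~(p2 -> p3) | p1)) | (p2 & p1 & (p1 -> p3)) | ~(~p1 | p2)   [eliminate ->]
≡ ((~p1 | ~p2 | p3) & (~(~p2 | p3) | p1)) | (p2 & p1 & (p1 -> p3)) | ~(~p1 | p2)   [eliminate ->]
≡ ((~p1 | ~p2 | p3) & (~(~p2 | p3) | p1)) | (p2 & p1 & (~p1 | p3)) | ~(~p1 | p2)   [eliminate ->]
≡ ((~p1 | ~p2 | p3) & ((~~p2 & ~p3) | p1)) | (p2 & p1 & (~p1 | p3)) | ~(~p1 | p2)   [De Morgan]
≡ ((~p1 | ~p2 | p3) & ((p2 & ~p3) | p1)) | (p2 & p1 & (~p1 | p3)) | ~(~p1 | p2)   [double negation]
≡ ((~p1 | ~p2 | p3) & ((p2 & ~p3) | p1)) | (p2 & p1 & (~p1 | p3)) | (~~p1 & ~p2)   [De Morgan]
≡ ((~p1 | ~p2 | p3) & ((p2 & ~p3) | p1)) | (p2 & p1 & (~p1 | p3)) | (p1 & ~p2)   [double negation]
≡ (~p1 & p2 & ~p3) | (~p1 & p1) | (~p2 & p2 & ~p3) | (~p2 & p1) | (p3 & p2 & ~p3) | (p3 & p1) | (p2 & p1 & ~p1) | (p2 & p1 & p3) | (p1 & ~p2)   [distribute & over |]
≡ (~p1 & p2 & ~p3) | (~p2 & p1) | (p3 & p1)   [simplify]

(~p1 & p2 & ~p3) | (~p2 & p1) | (p3 & p1)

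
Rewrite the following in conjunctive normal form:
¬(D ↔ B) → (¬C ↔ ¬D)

(¬D ∨ B ∨ C) ∧ (¬B ∨ D ∨ ¬C)

¬(D ↔ B) → (¬C ↔ ¬D)
⇔ ¬¬(D ↔ B) ∨ (¬C ↔ ¬D)   (eliminate →)
⇔ ¬¬((D → B) ∧ (B → D)) ∨ (¬C ↔ ¬D)   (eliminate ↔)
⇔ ¬¬((¬D ∨ B) ∧ (B → D)) ∨ (¬C ↔ ¬D)   (eliminate →)
⇔ ¬¬((¬D ∨ B) ∧ (¬B ∨ D)) ∨ (¬C ↔ ¬D)   (eliminate →)
⇔ ¬¬((¬D ∨ B) ∧ (¬B ∨ D)) ∨ ((¬C → ¬D) ∧ (¬D → ¬C))   (eliminate ↔)
⇔ ¬¬((¬D ∨ B) ∧ (¬B ∨ D)) ∨ ((¬¬C ∨ ¬D) ∧ (¬D → ¬C))   (eliminate →)
⇔ ¬¬((¬D ∨ B) ∧ (¬B ∨ D)) ∨ ((¬¬C ∨ ¬D) ∧ (¬¬D ∨ ¬C))   (eliminate →)
⇔ ((¬D ∨ B) ∧ (¬B ∨ D)) ∨ ((¬¬C ∨ ¬D) ∧ (¬¬D ∨ ¬C))   (double negation)
⇔ ((¬D ∨ B) ∧ (¬B ∨ D)) ∨ ((C ∨ ¬D) ∧ (¬¬D ∨ ¬C))   (double negation)
⇔ ((¬D ∨ B) ∧ (¬B ∨ D)) ∨ ((C ∨ ¬D) ∧ (D ∨ ¬C))   (double negation)
⇔ (¬D ∨ B ∨ C ∨ ¬D) ∧ (¬D ∨ B ∨ D ∨ ¬C) ∧ (¬B ∨ D ∨ C ∨ ¬D) ∧ (¬B ∨ D ∨ D ∨ ¬C)   (distribute ∨ over ∧)
⇔ (¬D ∨ B ∨ C) ∧ (¬B ∨ D ∨ ¬C)   (simplify)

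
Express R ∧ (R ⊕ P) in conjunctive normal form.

R ∧ (R ⊕ P)
≡ R ∧ (R ∨ P) ∧ ¬(R ∧ P)
≡ R ∧ (R ∨ P) ∧ (¬R ∨ ¬P)
≡ R ∧ (¬R ∨ ¬P)

R ∧ (¬R ∨ ¬P)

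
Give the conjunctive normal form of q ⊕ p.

(q ∨ p) ∧ (¬q ∨ ¬p)

q ⊕ p
≡ (q ∨ p) ∧ ¬(q ∧ p)   [expand ⊕]
≡ (q ∨ p) ∧ (¬q ∨ ¬p)   [De Morgan]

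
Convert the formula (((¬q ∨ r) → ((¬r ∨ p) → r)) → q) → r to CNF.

(q ∨ r) ∧ (¬q ∨ r)

(((¬q ∨ r) → ((¬r ∨ p) → r)) → q) → r
⇔ ¬(((¬q ∨ r) → ((¬r ∨ p) → r)) → q) ∨ r   — eliminate →
⇔ ¬(¬((¬q ∨ r) → ((¬r ∨ p) → r)) ∨ q) ∨ r   — eliminate →
⇔ ¬(¬(¬(¬q ∨ r) ∨ ((¬r ∨ p) → r)) ∨ q) ∨ r   — eliminate →
⇔ ¬(¬(¬(¬q ∨ r) ∨ ¬(¬r ∨ p) ∨ r) ∨ q) ∨ r   — eliminate →
⇔ (¬¬(¬(¬q ∨ r) ∨ ¬(¬r ∨ p) ∨ r) ∧ ¬q) ∨ r   — De Morgan
⇔ ((¬(¬q ∨ r) ∨ ¬(¬r ∨ p) ∨ r) ∧ ¬q) ∨ r   — double negation
⇔ (((¬¬q ∧ ¬r) ∨ ¬(¬r ∨ p) ∨ r) ∧ ¬q) ∨ r   — De Morgan
⇔ (((q ∧ ¬r) ∨ ¬(¬r ∨ p) ∨ r) ∧ ¬q) ∨ r   — double negation
⇔ (((q ∧ ¬r) ∨ (¬¬r ∧ ¬p) ∨ r) ∧ ¬q) ∨ r   — De Morgan
⇔ (((q ∧ ¬r) ∨ (r ∧ ¬p) ∨ r) ∧ ¬q) ∨ r   — double negation
⇔ (q ∨ r ∨ r ∨ r) ∧ (q ∨ ¬p ∨ r ∨ r) ∧ (¬r ∨ r ∨ r ∨ r) ∧ (¬r ∨ ¬p ∨ r ∨ r) ∧ (¬q ∨ r)   — distribute ∨ over ∧
⇔ (q ∨ r) ∧ (¬q ∨ r)   — simplify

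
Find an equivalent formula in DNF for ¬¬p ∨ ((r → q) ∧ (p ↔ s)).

p ∨ (¬r ∧ ¬p ∧ ¬s) ∨ (q ∧ ¬p ∧ ¬s)

¬¬p ∨ ((r → q) ∧ (p ↔ s))
⇔ ¬¬p ∨ ((¬r ∨ q) ∧ (p ↔ s))   (eliminate →)
⇔ ¬¬p ∨ ((¬r ∨ q) ∧ (p → s) ∧ (s → p))   (eliminate ↔)
⇔ ¬¬p ∨ ((¬r ∨ q) ∧ (¬p ∨ s) ∧ (s → p))   (eliminate →)
⇔ ¬¬p ∨ ((¬r ∨ q) ∧ (¬p ∨ s) ∧ (¬s ∨ p))   (eliminate →)
⇔ p ∨ ((¬r ∨ q) ∧ (¬p ∨ s) ∧ (¬s ∨ p))   (double negation)
⇔ p ∨ (¬r ∧ ¬p ∧ ¬s) ∨ (¬r ∧ ¬p ∧ p) ∨ (¬r ∧ s ∧ ¬s) ∨ (¬r ∧ s ∧ p) ∨ (q ∧ ¬p ∧ ¬s) ∨ (q ∧ ¬p ∧ p) ∨ (q ∧ s ∧ ¬s) ∨ (q ∧ s ∧ p)   (distribute ∧ over ∨)
⇔ p ∨ (¬r ∧ ¬p ∧ ¬s) ∨ (q ∧ ¬p ∧ ¬s)   (simplify)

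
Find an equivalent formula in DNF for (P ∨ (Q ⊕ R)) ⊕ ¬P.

P ∨ (¬P ∧ ¬Q ∧ ¬R) ∨ (¬P ∧ R ∧ Q)

(P ∨ (Q ⊕ R)) ⊕ ¬P
= ((P ∨ (Q ⊕ R)) ∧ ¬¬P) ∨ (¬(P ∨ (Q ⊕ R)) ∧ ¬P)
= ((P ∨ (Q ∧ ¬R) ∨ (¬Q ∧ R)) ∧ ¬¬P) ∨ (¬(P ∨ (Q ⊕ R)) ∧ ¬P)
= ((P ∨ (Q ∧ ¬R) ∨ (¬Q ∧ R)) ∧ ¬¬P) ∨ (¬(P ∨ (Q ∧ ¬R) ∨ (¬Q ∧ R)) ∧ ¬P)
= ((P ∨ (Q ∧ ¬R) ∨ (¬Q ∧ R)) ∧ P) ∨ (¬(P ∨ (Q ∧ ¬R) ∨ (¬Q ∧ R)) ∧ ¬P)
= ((P ∨ (Q ∧ ¬R) ∨ (¬Q ∧ R)) ∧ P) ∨ (¬P ∧ ¬(Q ∧ ¬R) ∧ ¬(¬Q ∧ R) ∧ ¬P)
= ((P ∨ (Q ∧ ¬R) ∨ (¬Q ∧ R)) ∧ P) ∨ (¬P ∧ (¬Q ∨ ¬¬R) ∧ ¬(¬Q ∧ R) ∧ ¬P)
= ((P ∨ (Q ∧ ¬R) ∨ (¬Q ∧ R)) ∧ P) ∨ (¬P ∧ (¬Q ∨ R) ∧ ¬(¬Q ∧ R) ∧ ¬P)
= ((P ∨ (Q ∧ ¬R) ∨ (¬Q ∧ R)) ∧ P) ∨ (¬P ∧ (¬Q ∨ R) ∧ (¬¬Q ∨ ¬R) ∧ ¬P)
= ((P ∨ (Q ∧ ¬R) ∨ (¬Q ∧ R)) ∧ P) ∨ (¬P ∧ (¬Q ∨ R) ∧ (Q ∨ ¬R) ∧ ¬P)
= (P ∧ P) ∨ (Q ∧ ¬R ∧ P) ∨ (¬Q ∧ R ∧ P) ∨ (¬P ∧ ¬Q ∧ Q ∧ ¬P) ∨ (¬P ∧ ¬Q ∧ ¬R ∧ ¬P) ∨ (¬P ∧ R ∧ Q ∧ ¬P) ∨ (¬P ∧ R ∧ ¬R ∧ ¬P)
= P ∨ (¬P ∧ ¬Q ∧ ¬R) ∨ (¬P ∧ R ∧ Q)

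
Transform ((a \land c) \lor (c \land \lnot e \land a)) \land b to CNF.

((a \land c) \lor (c \land \lnot e \land a)) \land b
= (a \lor c) \land (a \lor \lnot e) \land (a \lor a) \land (c \lor c) \land (c \lor \lnot e) \land (c \lor a) \land b   — distribute \lor over \land
= a \land c \land b   — simplify

a \land c \land b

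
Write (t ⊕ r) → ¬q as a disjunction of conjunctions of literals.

(t ⊕ r) → ¬q
⇔ ¬(t ⊕ r) ∨ ¬q   [eliminate →]
⇔ ¬((t ∧ ¬r) ∨ (¬t ∧ r)) ∨ ¬q   [expand ⊕]
⇔ (¬(t ∧ ¬r) ∧ ¬(¬t ∧ r)) ∨ ¬q   [De Morgan]
⇔ ((¬t ∨ ¬¬r) ∧ ¬(¬t ∧ r)) ∨ ¬q   [De Morgan]
⇔ ((¬t ∨ r) ∧ ¬(¬t ∧ r)) ∨ ¬q   [double negation]
⇔ ((¬t ∨ r) ∧ (¬¬t ∨ ¬r)) ∨ ¬q   [De Morgan]
⇔ ((¬t ∨ r) ∧ (t ∨ ¬r)) ∨ ¬q   [double negation]
⇔ (¬t ∧ t) ∨ (¬t ∧ ¬r) ∨ (r ∧ t) ∨ (r ∧ ¬r) ∨ ¬q   [distribute ∧ over ∨]
⇔ (¬t ∧ ¬r) ∨ (r ∧ t) ∨ ¬q   [simplify]

(¬t ∧ ¬r) ∨ (r ∧ t) ∨ ¬q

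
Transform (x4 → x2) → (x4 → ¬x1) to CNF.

(x4 → x2) → (x4 → ¬x1)
≡ ¬(x4 → x2) ∨ (x4 → ¬x1)   (eliminate →)
≡ ¬(¬x4 ∨ x2) ∨ (x4 → ¬x1)   (eliminate →)
≡ ¬(¬x4 ∨ x2) ∨ ¬x4 ∨ ¬x1   (eliminate →)
≡ ¬¬x4 ∧ ¬x2 ∨ ¬x4 ∨ ¬x1   (De Morgan)
≡ x4 ∧ ¬x2 ∨ ¬x4 ∨ ¬x1   (double negation)
≡ (x4 ∨ ¬x4 ∨ ¬x1) ∧ (¬x2 ∨ ¬x4 ∨ ¬x1)   (distribute ∨ over ∧)
≡ ¬x2 ∨ ¬x4 ∨ ¬x1   (simplify)

¬x2 ∨ ¬x4 ∨ ¬x1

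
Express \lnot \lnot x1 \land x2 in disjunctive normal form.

x1 \land x2

\lnot \lnot x1 \land x2
⇔ x1 \land x2   — double negation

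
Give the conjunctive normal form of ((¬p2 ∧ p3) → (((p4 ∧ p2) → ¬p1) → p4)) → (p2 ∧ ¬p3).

(¬p2 ∨ ¬p3) ∧ (p3 ∨ p2) ∧ (¬p4 ∨ p2) ∧ (¬p4 ∨ ¬p3)

((¬p2 ∧ p3) → (((p4 ∧ p2) → ¬p1) → p4)) → (p2 ∧ ¬p3)
⇔ ¬((¬p2 ∧ p3) → (((p4 ∧ p2) → ¬p1) → p4)) ∨ (p2 ∧ ¬p3)   — eliminate →
⇔ ¬(¬(¬p2 ∧ p3) ∨ (((p4 ∧ p2) → ¬p1) → p4)) ∨ (p2 ∧ ¬p3)   — eliminate →
⇔ ¬(¬(¬p2 ∧ p3) ∨ ¬((p4 ∧ p2) → ¬p1) ∨ p4) ∨ (p2 ∧ ¬p3)   — eliminate →
⇔ ¬(¬(¬p2 ∧ p3) ∨ ¬(¬(p4 ∧ p2) ∨ ¬p1) ∨ p4) ∨ (p2 ∧ ¬p3)   — eliminate →
⇔ (¬¬(¬p2 ∧ p3) ∧ ¬¬(¬(p4 ∧ p2) ∨ ¬p1) ∧ ¬p4) ∨ (p2 ∧ ¬p3)   — De Morgan
⇔ (¬p2 ∧ p3 ∧ ¬¬(¬(p4 ∧ p2) ∨ ¬p1) ∧ ¬p4) ∨ (p2 ∧ ¬p3)   — double negation
⇔ (¬p2 ∧ p3 ∧ (¬(p4 ∧ p2) ∨ ¬p1) ∧ ¬p4) ∨ (p2 ∧ ¬p3)   — double negation
⇔ (¬p2 ∧ p3 ∧ (¬p4 ∨ ¬p2 ∨ ¬p1) ∧ ¬p4) ∨ (p2 ∧ ¬p3)   — De Morgan
⇔ (¬p2 ∨ p2) ∧ (¬p2 ∨ ¬p3) ∧ (p3 ∨ p2) ∧ (p3 ∨ ¬p3) ∧ (¬p4 ∨ ¬p2 ∨ ¬p1 ∨ p2) ∧ (¬p4 ∨ ¬p2 ∨ ¬p1 ∨ ¬p3) ∧ (¬p4 ∨ p2) ∧ (¬p4 ∨ ¬p3)   — distribute ∨ over ∧
⇔ (¬p2 ∨ ¬p3) ∧ (p3 ∨ p2) ∧ (¬p4 ∨ p2) ∧ (¬p4 ∨ ¬p3)   — simplify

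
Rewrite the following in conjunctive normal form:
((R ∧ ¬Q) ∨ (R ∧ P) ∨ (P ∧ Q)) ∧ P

(R ∨ Q) ∧ P

((R ∧ ¬Q) ∨ (R ∧ P) ∨ (P ∧ Q)) ∧ P
⇔ (R ∨ R ∨ P) ∧ (R ∨ R ∨ Q) ∧ (R ∨ P ∨ P) ∧ (R ∨ P ∨ Q) ∧ (¬Q ∨ R ∨ P) ∧ (¬Q ∨ R ∨ Q) ∧ (¬Q ∨ P ∨ P) ∧ (¬Q ∨ P ∨ Q) ∧ P   [distribute ∨ over ∧]
⇔ (R ∨ Q) ∧ P   [simplify]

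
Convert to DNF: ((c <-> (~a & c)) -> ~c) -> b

((c <-> (~a & c)) -> ~c) -> b
⇔ ~((c <-> (~a & c)) -> ~c) | b   [eliminate ->]
⇔ ~(~(c <-> (~a & c)) | ~c) | b   [eliminate ->]
⇔ ~(~((c -> (~a & c)) & ((~a & c) -> c)) | ~c) | b   [eliminate <->]
⇔ ~(~((~c | (~a & c)) & ((~a & c) -> c)) | ~c) | b   [eliminate ->]
⇔ ~(~((~c | (~a & c)) & (~(~a & c) | c)) | ~c) | b   [eliminate ->]
⇔ (~~((~c | (~a & c)) & (~(~a & c) | c)) & ~~c) | b   [De Morgan]
⇔ ((~c | (~a & c)) & (~(~a & c) | c) & ~~c) | b   [double negation]
⇔ ((~c | (~a & c)) & (~~a | ~c | c) & ~~c) | b   [De Morgan]
⇔ ((~c | (~a & c)) & (a | ~c | c) & ~~c) | b   [double negation]
⇔ ((~c | (~a & c)) & (a | ~c | c) & c) | b   [double negation]
⇔ (~c & a & c) | (~c & ~c & c) | (~c & c & c) | (~a & c & a & c) | (~a & c & ~c & c) | (~a & c & c & c) | b   [distribute & over |]
⇔ (~a & c) | b   [simplify]

(~a & c) | b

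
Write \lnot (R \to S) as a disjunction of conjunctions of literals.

R \land \lnot S

\lnot (R \to S)
≡ \lnot (\lnot R \lor S)   [eliminate \to]
≡ \lnot \lnot R \land \lnot S   [De Morgan]
≡ R \land \lnot S   [double negation]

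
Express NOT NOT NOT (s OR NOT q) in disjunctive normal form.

NOT NOT NOT (s OR NOT q)
⇔ NOT (s OR NOT q)   [double negation]
⇔ NOT s AND NOT NOT q   [De Morgan]
⇔ NOT s AND q   [double negation]

NOT s AND q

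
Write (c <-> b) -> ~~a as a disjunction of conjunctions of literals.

(c & ~b) | (b & ~c) | a

(c <-> b) -> ~~a
= ~(c <-> b) | ~~a   [eliminate ->]
= ~((c -> b) & (b -> c)) | ~~a   [eliminate <->]
= ~((~c | b) & (b -> c)) | ~~a   [eliminate ->]
= ~((~c | b) & (~b | c)) | ~~a   [eliminate ->]
= ~(~c | b) | ~(~b | c) | ~~a   [De Morgan]
= (~~c & ~b) | ~(~b | c) | ~~a   [De Morgan]
= (c & ~b) | ~(~b | c) | ~~a   [double negation]
= (c & ~b) | (~~b & ~c) | ~~a   [De Morgan]
= (c & ~b) | (b & ~c) | ~~a   [double negation]
= (c & ~b) | (b & ~c) | a   [double negation]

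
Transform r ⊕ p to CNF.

(r ∨ p) ∧ (¬r ∨ ¬p)

r ⊕ p
= (r ∨ p) ∧ ¬(r ∧ p)   — expand ⊕
= (r ∨ p) ∧ (¬r ∨ ¬p)   — De Morgan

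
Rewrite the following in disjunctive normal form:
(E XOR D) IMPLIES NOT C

(NOT E AND NOT D) OR (D AND E) OR NOT C

(E XOR D) IMPLIES NOT C
≡ NOT (E XOR D) OR NOT C   — eliminate IMPLIES
≡ NOT ((E AND NOT D) OR (NOT E AND D)) OR NOT C   — expand XOR
≡ (NOT (E AND NOT D) AND NOT (NOT E AND D)) OR NOT C   — De Morgan
≡ ((NOT E OR NOT NOT D) AND NOT (NOT E AND D)) OR NOT C   — De Morgan
≡ ((NOT E OR D) AND NOT (NOT E AND D)) OR NOT C   — double negation
≡ ((NOT E OR D) AND (NOT NOT E OR NOT D)) OR NOT C   — De Morgan
≡ ((NOT E OR D) AND (E OR NOT D)) OR NOT C   — double negation
≡ (NOT E AND E) OR (NOT E AND NOT D) OR (D AND E) OR (D AND NOT D) OR NOT C   — distribute AND over OR
≡ (NOT E AND NOT D) OR (D AND E) OR NOT C   — simplify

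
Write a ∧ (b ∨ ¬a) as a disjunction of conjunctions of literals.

a ∧ (b ∨ ¬a)
= a ∧ b ∨ a ∧ ¬a   [distribute ∧ over ∨]
= a ∧ b   [simplify]

a ∧ b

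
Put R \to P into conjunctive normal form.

\lnot R \lor P

R \to P
⇔ \lnot R \lor P   — eliminate \to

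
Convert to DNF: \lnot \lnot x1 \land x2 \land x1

\lnot \lnot x1 \land x2 \land x1
= x1 \land x2 \land x1   — double negation
= x1 \land x2   — simplify

x1 \land x2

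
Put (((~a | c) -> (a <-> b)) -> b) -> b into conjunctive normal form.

~c | ~a | b

(((~a | c) -> (a <-> b)) -> b) -> b
= ~(((~a | c) -> (a <-> b)) -> b) | b   — eliminate ->
= ~(~((~a | c) -> (a <-> b)) | b) | b   — eliminate ->
= ~(~(~(~a | c) | (a <-> b)) | b) | b   — eliminate ->
= ~(~(~(~a | c) | ((a -> b) & (b -> a))) | b) | b   — eliminate <->
= ~(~(~(~a | c) | ((~a | b) & (b -> a))) | b) | b   — eliminate ->
= ~(~(~(~a | c) | ((~a | b) & (~b | a))) | b) | b   — eliminate ->
= (~~(~(~a | c) | ((~a | b) & (~b | a))) & ~b) | b   — De Morgan
= ((~(~a | c) | ((~a | b) & (~b | a))) & ~b) | b   — double negation
= (((~~a & ~c) | ((~a | b) & (~b | a))) & ~b) | b   — De Morgan
= (((a & ~c) | ((~a | b) & (~b | a))) & ~b) | b   — double negation
= (a | ~a | b | b) & (a | ~b | a | b) & (~c | ~a | b | b) & (~c | ~b | a | b) & (~b | b)   — distribute | over &
= ~c | ~a | b   — simplify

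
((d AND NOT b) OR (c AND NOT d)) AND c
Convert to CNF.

((d AND NOT b) OR (c AND NOT d)) AND c
≡ (d OR c) AND (d OR NOT d) AND (NOT b OR c) AND (NOT b OR NOT d) AND c
≡ (NOT b OR NOT d) AND c

(NOT b OR NOT d) AND c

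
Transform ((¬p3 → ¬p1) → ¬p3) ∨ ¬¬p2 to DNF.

((¬p3 → ¬p1) → ¬p3) ∨ ¬¬p2
⇔ ¬(¬p3 → ¬p1) ∨ ¬p3 ∨ ¬¬p2   — eliminate →
⇔ ¬(¬¬p3 ∨ ¬p1) ∨ ¬p3 ∨ ¬¬p2   — eliminate →
⇔ (¬¬¬p3 ∧ ¬¬p1) ∨ ¬p3 ∨ ¬¬p2   — De Morgan
⇔ (¬p3 ∧ ¬¬p1) ∨ ¬p3 ∨ ¬¬p2   — double negation
⇔ (¬p3 ∧ p1) ∨ ¬p3 ∨ ¬¬p2   — double negation
⇔ (¬p3 ∧ p1) ∨ ¬p3 ∨ p2   — double negation
⇔ ¬p3 ∨ p2   — simplify

¬p3 ∨ p2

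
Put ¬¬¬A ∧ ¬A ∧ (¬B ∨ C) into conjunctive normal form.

¬¬¬A ∧ ¬A ∧ (¬B ∨ C)
= ¬A ∧ ¬A ∧ (¬B ∨ C)
= ¬A ∧ (¬B ∨ C)

¬A ∧ (¬B ∨ C)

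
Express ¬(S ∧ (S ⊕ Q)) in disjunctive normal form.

¬(S ∧ (S ⊕ Q))
≡ ¬(S ∧ ((S ∧ ¬Q) ∨ (¬S ∧ Q)))   [expand ⊕]
≡ ¬S ∨ ¬((S ∧ ¬Q) ∨ (¬S ∧ Q))   [De Morgan]
≡ ¬S ∨ (¬(S ∧ ¬Q) ∧ ¬(¬S ∧ Q))   [De Morgan]
≡ ¬S ∨ ((¬S ∨ ¬¬Q) ∧ ¬(¬S ∧ Q))   [De Morgan]
≡ ¬S ∨ ((¬S ∨ Q) ∧ ¬(¬S ∧ Q))   [double negation]
≡ ¬S ∨ ((¬S ∨ Q) ∧ (¬¬S ∨ ¬Q))   [De Morgan]
≡ ¬S ∨ ((¬S ∨ Q) ∧ (S ∨ ¬Q))   [double negation]
≡ ¬S ∨ (¬S ∧ S) ∨ (¬S ∧ ¬Q) ∨ (Q ∧ S) ∨ (Q ∧ ¬Q)   [distribute ∧ over ∨]
≡ ¬S ∨ (Q ∧ S)   [simplify]

¬S ∨ (Q ∧ S)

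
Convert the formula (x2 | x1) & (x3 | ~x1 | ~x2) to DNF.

(x2 | x1) & (x3 | ~x1 | ~x2)
⇔ (x2 & x3) | (x2 & ~x1) | (x2 & ~x2) | (x1 & x3) | (x1 & ~x1) | (x1 & ~x2)   (distribute & over |)
⇔ (x2 & x3) | (x2 & ~x1) | (x1 & x3) | (x1 & ~x2)   (simplify)

(x2 & x3) | (x2 & ~x1) | (x1 & x3) | (x1 & ~x2)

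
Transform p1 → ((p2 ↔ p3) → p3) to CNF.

¬p1 ∨ p2 ∨ p3

p1 → ((p2 ↔ p3) → p3)
= ¬p1 ∨ ((p2 ↔ p3) → p3)   [eliminate →]
= ¬p1 ∨ ¬(p2 ↔ p3) ∨ p3   [eliminate →]
= ¬p1 ∨ ¬((p2 → p3) ∧ (p3 → p2)) ∨ p3   [eliminate ↔]
= ¬p1 ∨ ¬((¬p2 ∨ p3) ∧ (p3 → p2)) ∨ p3   [eliminate →]
= ¬p1 ∨ ¬((¬p2 ∨ p3) ∧ (¬p3 ∨ p2)) ∨ p3   [eliminate →]
= ¬p1 ∨ ¬(¬p2 ∨ p3) ∨ ¬(¬p3 ∨ p2) ∨ p3   [De Morgan]
= ¬p1 ∨ ¬¬p2 ∧ ¬p3 ∨ ¬(¬p3 ∨ p2) ∨ p3   [De Morgan]
= ¬p1 ∨ p2 ∧ ¬p3 ∨ ¬(¬p3 ∨ p2) ∨ p3   [double negation]
= ¬p1 ∨ p2 ∧ ¬p3 ∨ ¬¬p3 ∧ ¬p2 ∨ p3   [De Morgan]
= ¬p1 ∨ p2 ∧ ¬p3 ∨ p3 ∧ ¬p2 ∨ p3   [double negation]
= (¬p1 ∨ p2 ∨ p3 ∨ p3) ∧ (¬p1 ∨ p2 ∨ ¬p2 ∨ p3) ∧ (¬p1 ∨ ¬p3 ∨ p3 ∨ p3) ∧ (¬p1 ∨ ¬p3 ∨ ¬p2 ∨ p3)   [distribute ∨ over ∧]
= ¬p1 ∨ p2 ∨ p3   [simplify]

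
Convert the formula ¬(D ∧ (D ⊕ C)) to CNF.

¬(D ∧ (D ⊕ C))
= ¬(D ∧ (D ∨ C) ∧ ¬(D ∧ C))   (expand ⊕)
= ¬D ∨ ¬(D ∨ C) ∨ ¬¬(D ∧ C)   (De Morgan)
= ¬D ∨ (¬D ∧ ¬C) ∨ ¬¬(D ∧ C)   (De Morgan)
= ¬D ∨ (¬D ∧ ¬C) ∨ (D ∧ C)   (double negation)
= (¬D ∨ ¬D ∨ D) ∧ (¬D ∨ ¬D ∨ C) ∧ (¬D ∨ ¬C ∨ D) ∧ (¬D ∨ ¬C ∨ C)   (distribute ∨ over ∧)
= ¬D ∨ C   (simplify)

¬D ∨ C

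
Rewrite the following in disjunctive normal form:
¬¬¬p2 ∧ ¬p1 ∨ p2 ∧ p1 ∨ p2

¬p2 ∧ ¬p1 ∨ p2

¬¬¬p2 ∧ ¬p1 ∨ p2 ∧ p1 ∨ p2
= ¬p2 ∧ ¬p1 ∨ p2 ∧ p1 ∨ p2   [double negation]
= ¬p2 ∧ ¬p1 ∨ p2   [simplify]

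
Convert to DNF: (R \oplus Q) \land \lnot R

\lnot R \land Q

(R \oplus Q) \land \lnot R
= ((R \land \lnot Q) \lor (\lnot R \land Q)) \land \lnot R   — expand \oplus
= (R \land \lnot Q \land \lnot R) \lor (\lnot R \land Q \land \lnot R)   — distribute \land over \lor
= \lnot R \land Q   — simplify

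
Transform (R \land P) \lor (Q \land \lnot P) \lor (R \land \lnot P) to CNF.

(R \land P) \lor (Q \land \lnot P) \lor (R \land \lnot P)
≡ (R \lor Q \lor R) \land (R \lor Q \lor \lnot P) \land (R \lor \lnot P \lor R) \land (R \lor \lnot P \lor \lnot P) \land (P \lor Q \lor R) \land (P \lor Q \lor \lnot P) \land (P \lor \lnot P \lor R) \land (P \lor \lnot P \lor \lnot P)   (distribute \lor over \land)
≡ (R \lor Q) \land (R \lor \lnot P)   (simplify)

(R \lor Q) \land (R \lor \lnot P)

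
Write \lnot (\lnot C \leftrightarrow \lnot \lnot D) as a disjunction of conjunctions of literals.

\lnot (\lnot C \leftrightarrow \lnot \lnot D)
= \lnot ((\lnot C \to \lnot \lnot D) \land (\lnot \lnot D \to \lnot C))
= \lnot ((\lnot \lnot C \lor \lnot \lnot D) \land (\lnot \lnot D \to \lnot C))
= \lnot ((\lnot \lnot C \lor \lnot \lnot D) \land (\lnot \lnot \lnot D \lor \lnot C))
= \lnot (\lnot \lnot C \lor \lnot \lnot D) \lor \lnot (\lnot \lnot \lnot D \lor \lnot C)
= (\lnot \lnot \lnot C \land \lnot \lnot \lnot D) \lor \lnot (\lnot \lnot \lnot D \lor \lnot C)
= (\lnot C \land \lnot \lnot \lnot D) \lor \lnot (\lnot \lnot \lnot D \lor \lnot C)
= (\lnot C \land \lnot D) \lor \lnot (\lnot \lnot \lnot D \lor \lnot C)
= (\lnot C \land \lnot D) \lor (\lnot \lnot \lnot \lnot D \land \lnot \lnot C)
= (\lnot C \land \lnot D) \lor (\lnot \lnot D \land \lnot \lnot C)
= (\lnot C \land \lnot D) \lor (D \land \lnot \lnot C)
= (\lnot C \land \lnot D) \lor (D \land C)

(\lnot C \land \lnot D) \lor (D \land C)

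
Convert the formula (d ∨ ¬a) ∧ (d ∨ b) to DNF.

d ∨ (¬a ∧ b)

(d ∨ ¬a) ∧ (d ∨ b)
≡ (d ∧ d) ∨ (d ∧ b) ∨ (¬a ∧ d) ∨ (¬a ∧ b)
≡ d ∨ (¬a ∧ b)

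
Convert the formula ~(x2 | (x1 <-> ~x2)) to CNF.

~x2 & (x2 | ~x1)

~(x2 | (x1 <-> ~x2))
⇔ ~(x2 | ((x1 -> ~x2) & (~x2 -> x1)))   [eliminate <->]
⇔ ~(x2 | ((~x1 | ~x2) & (~x2 -> x1)))   [eliminate ->]
⇔ ~(x2 | ((~x1 | ~x2) & (~~x2 | x1)))   [eliminate ->]
⇔ ~x2 & ~((~x1 | ~x2) & (~~x2 | x1))   [De Morgan]
⇔ ~x2 & (~(~x1 | ~x2) | ~(~~x2 | x1))   [De Morgan]
⇔ ~x2 & ((~~x1 & ~~x2) | ~(~~x2 | x1))   [De Morgan]
⇔ ~x2 & ((x1 & ~~x2) | ~(~~x2 | x1))   [double negation]
⇔ ~x2 & ((x1 & x2) | ~(~~x2 | x1))   [double negation]
⇔ ~x2 & ((x1 & x2) | (~~~x2 & ~x1))   [De Morgan]
⇔ ~x2 & ((x1 & x2) | (~x2 & ~x1))   [double negation]
⇔ ~x2 & (x1 | ~x2) & (x1 | ~x1) & (x2 | ~x2) & (x2 | ~x1)   [distribute | over &]
⇔ ~x2 & (x2 | ~x1)   [simplify]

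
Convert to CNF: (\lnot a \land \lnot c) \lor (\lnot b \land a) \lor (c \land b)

(\lnot a \lor \lnot b \lor c) \land (\lnot c \lor a \lor b)

(\lnot a \land \lnot c) \lor (\lnot b \land a) \lor (c \land b)
≡ (\lnot a \lor \lnot b \lor c) \land (\lnot a \lor \lnot b \lor b) \land (\lnot a \lor a \lor c) \land (\lnot a \lor a \lor b) \land (\lnot c \lor \lnot b \lor c) \land (\lnot c \lor \lnot b \lor b) \land (\lnot c \lor a \lor c) \land (\lnot c \lor a \lor b)   (distribute \lor over \land)
≡ (\lnot a \lor \lnot b \lor c) \land (\lnot c \lor a \lor b)   (simplify)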